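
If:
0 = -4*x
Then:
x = 0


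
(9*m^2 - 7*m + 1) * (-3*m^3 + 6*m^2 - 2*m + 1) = -27*m^5 + 75*m^4 - 63*m^3 + 29*m^2 - 9*m + 1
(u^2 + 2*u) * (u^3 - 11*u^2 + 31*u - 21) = u^5 - 9*u^4 + 9*u^3 + 41*u^2 - 42*u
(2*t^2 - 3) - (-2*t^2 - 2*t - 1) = 4*t^2 + 2*t - 2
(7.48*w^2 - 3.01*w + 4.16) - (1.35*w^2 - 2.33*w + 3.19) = 6.13*w^2 - 0.68*w + 0.97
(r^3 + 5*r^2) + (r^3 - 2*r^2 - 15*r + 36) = 2*r^3 + 3*r^2 - 15*r + 36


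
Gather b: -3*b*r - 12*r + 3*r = -3*b*r - 9*r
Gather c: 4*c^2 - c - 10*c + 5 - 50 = 4*c^2 - 11*c - 45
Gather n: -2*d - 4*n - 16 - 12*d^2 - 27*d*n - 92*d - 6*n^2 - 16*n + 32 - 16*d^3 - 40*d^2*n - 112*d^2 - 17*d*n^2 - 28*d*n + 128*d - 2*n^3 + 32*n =-16*d^3 - 124*d^2 + 34*d - 2*n^3 + n^2*(-17*d - 6) + n*(-40*d^2 - 55*d + 12) + 16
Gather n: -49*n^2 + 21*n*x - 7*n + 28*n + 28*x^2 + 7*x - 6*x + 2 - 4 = -49*n^2 + n*(21*x + 21) + 28*x^2 + x - 2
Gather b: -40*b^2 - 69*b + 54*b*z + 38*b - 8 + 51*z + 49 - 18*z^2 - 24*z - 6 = -40*b^2 + b*(54*z - 31) - 18*z^2 + 27*z + 35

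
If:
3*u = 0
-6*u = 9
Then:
No Solution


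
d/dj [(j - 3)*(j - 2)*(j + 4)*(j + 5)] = 4*j^3 + 12*j^2 - 38*j - 46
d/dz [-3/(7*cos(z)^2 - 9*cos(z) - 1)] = 3*(9 - 14*cos(z))*sin(z)/(-7*cos(z)^2 + 9*cos(z) + 1)^2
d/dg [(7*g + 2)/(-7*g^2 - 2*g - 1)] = (49*g^2 + 28*g - 3)/(49*g^4 + 28*g^3 + 18*g^2 + 4*g + 1)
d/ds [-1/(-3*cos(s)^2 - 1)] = 12*sin(2*s)/(3*cos(2*s) + 5)^2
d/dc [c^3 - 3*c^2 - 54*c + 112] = 3*c^2 - 6*c - 54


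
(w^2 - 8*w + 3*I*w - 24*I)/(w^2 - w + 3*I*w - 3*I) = (w - 8)/(w - 1)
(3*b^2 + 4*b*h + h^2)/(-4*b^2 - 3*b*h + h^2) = (-3*b - h)/(4*b - h)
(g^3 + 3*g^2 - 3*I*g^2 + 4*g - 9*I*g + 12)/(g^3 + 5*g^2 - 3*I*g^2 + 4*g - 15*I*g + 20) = (g + 3)/(g + 5)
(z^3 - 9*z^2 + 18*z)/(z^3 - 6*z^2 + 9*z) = (z - 6)/(z - 3)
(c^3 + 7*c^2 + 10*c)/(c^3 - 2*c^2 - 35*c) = (c + 2)/(c - 7)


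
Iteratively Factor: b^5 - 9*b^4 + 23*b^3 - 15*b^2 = (b - 5)*(b^4 - 4*b^3 + 3*b^2) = (b - 5)*(b - 1)*(b^3 - 3*b^2) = b*(b - 5)*(b - 1)*(b^2 - 3*b) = b*(b - 5)*(b - 3)*(b - 1)*(b)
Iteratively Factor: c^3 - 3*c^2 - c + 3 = (c - 3)*(c^2 - 1) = (c - 3)*(c - 1)*(c + 1)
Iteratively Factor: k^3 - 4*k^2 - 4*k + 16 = (k - 4)*(k^2 - 4) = (k - 4)*(k + 2)*(k - 2)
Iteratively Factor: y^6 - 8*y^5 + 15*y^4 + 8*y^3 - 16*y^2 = (y - 4)*(y^5 - 4*y^4 - y^3 + 4*y^2) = (y - 4)*(y - 1)*(y^4 - 3*y^3 - 4*y^2) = (y - 4)^2*(y - 1)*(y^3 + y^2) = y*(y - 4)^2*(y - 1)*(y^2 + y) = y*(y - 4)^2*(y - 1)*(y + 1)*(y)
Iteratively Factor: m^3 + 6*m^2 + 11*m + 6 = (m + 2)*(m^2 + 4*m + 3) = (m + 1)*(m + 2)*(m + 3)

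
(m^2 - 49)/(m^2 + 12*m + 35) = (m - 7)/(m + 5)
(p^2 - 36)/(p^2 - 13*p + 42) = (p + 6)/(p - 7)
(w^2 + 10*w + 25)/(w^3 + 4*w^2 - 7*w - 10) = (w + 5)/(w^2 - w - 2)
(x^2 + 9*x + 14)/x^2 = 1 + 9/x + 14/x^2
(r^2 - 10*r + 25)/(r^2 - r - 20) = (r - 5)/(r + 4)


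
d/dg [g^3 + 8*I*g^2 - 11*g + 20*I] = 3*g^2 + 16*I*g - 11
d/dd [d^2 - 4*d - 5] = 2*d - 4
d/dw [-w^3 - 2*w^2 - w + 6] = -3*w^2 - 4*w - 1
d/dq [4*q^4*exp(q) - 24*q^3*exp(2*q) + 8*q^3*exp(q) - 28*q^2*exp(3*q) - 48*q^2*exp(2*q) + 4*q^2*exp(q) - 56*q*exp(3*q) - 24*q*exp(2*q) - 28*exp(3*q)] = 4*(q^4 - 12*q^3*exp(q) + 6*q^3 - 21*q^2*exp(2*q) - 42*q^2*exp(q) + 7*q^2 - 56*q*exp(2*q) - 36*q*exp(q) + 2*q - 35*exp(2*q) - 6*exp(q))*exp(q)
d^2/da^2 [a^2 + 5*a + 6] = 2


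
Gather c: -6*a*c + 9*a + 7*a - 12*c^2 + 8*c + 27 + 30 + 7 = 16*a - 12*c^2 + c*(8 - 6*a) + 64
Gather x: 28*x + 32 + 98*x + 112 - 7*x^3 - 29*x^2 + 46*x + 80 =-7*x^3 - 29*x^2 + 172*x + 224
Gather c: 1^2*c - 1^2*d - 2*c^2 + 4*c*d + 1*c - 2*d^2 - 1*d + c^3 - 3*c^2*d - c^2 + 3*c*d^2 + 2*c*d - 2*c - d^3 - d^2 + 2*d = c^3 + c^2*(-3*d - 3) + c*(3*d^2 + 6*d) - d^3 - 3*d^2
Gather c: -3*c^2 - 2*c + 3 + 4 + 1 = -3*c^2 - 2*c + 8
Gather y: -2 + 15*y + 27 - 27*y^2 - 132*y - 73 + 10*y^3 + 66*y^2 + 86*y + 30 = 10*y^3 + 39*y^2 - 31*y - 18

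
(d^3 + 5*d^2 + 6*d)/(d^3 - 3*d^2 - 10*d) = (d + 3)/(d - 5)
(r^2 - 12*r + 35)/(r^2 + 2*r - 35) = (r - 7)/(r + 7)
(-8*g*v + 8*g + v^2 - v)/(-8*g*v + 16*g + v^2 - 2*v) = (v - 1)/(v - 2)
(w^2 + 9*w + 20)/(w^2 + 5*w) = (w + 4)/w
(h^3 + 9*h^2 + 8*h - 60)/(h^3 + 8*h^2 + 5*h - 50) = (h + 6)/(h + 5)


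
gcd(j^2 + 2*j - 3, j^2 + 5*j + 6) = j + 3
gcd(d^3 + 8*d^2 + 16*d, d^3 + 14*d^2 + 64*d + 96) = d^2 + 8*d + 16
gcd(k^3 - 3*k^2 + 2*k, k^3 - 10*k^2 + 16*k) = k^2 - 2*k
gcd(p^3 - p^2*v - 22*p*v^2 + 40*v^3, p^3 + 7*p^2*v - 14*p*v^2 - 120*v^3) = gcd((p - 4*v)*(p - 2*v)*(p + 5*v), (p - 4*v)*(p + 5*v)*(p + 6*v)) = p^2 + p*v - 20*v^2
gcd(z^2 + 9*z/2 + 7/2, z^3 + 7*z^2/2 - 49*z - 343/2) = z + 7/2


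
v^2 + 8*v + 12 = (v + 2)*(v + 6)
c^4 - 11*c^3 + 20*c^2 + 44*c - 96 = (c - 8)*(c - 3)*(c - 2)*(c + 2)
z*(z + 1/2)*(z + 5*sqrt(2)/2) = z^3 + z^2/2 + 5*sqrt(2)*z^2/2 + 5*sqrt(2)*z/4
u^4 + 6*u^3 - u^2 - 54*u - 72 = (u - 3)*(u + 2)*(u + 3)*(u + 4)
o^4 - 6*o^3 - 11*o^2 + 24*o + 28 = (o - 7)*(o - 2)*(o + 1)*(o + 2)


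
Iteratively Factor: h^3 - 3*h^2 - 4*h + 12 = (h - 3)*(h^2 - 4) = (h - 3)*(h + 2)*(h - 2)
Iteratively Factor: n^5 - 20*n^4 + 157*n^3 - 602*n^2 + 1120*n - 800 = (n - 2)*(n^4 - 18*n^3 + 121*n^2 - 360*n + 400) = (n - 4)*(n - 2)*(n^3 - 14*n^2 + 65*n - 100) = (n - 5)*(n - 4)*(n - 2)*(n^2 - 9*n + 20) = (n - 5)^2*(n - 4)*(n - 2)*(n - 4)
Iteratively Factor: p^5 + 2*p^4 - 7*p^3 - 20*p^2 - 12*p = (p)*(p^4 + 2*p^3 - 7*p^2 - 20*p - 12) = p*(p + 2)*(p^3 - 7*p - 6) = p*(p + 1)*(p + 2)*(p^2 - p - 6) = p*(p - 3)*(p + 1)*(p + 2)*(p + 2)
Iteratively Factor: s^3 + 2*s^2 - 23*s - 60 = (s + 3)*(s^2 - s - 20) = (s + 3)*(s + 4)*(s - 5)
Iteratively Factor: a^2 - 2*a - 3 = (a - 3)*(a + 1)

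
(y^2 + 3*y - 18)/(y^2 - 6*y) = (y^2 + 3*y - 18)/(y*(y - 6))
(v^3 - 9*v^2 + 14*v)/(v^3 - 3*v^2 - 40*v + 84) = v/(v + 6)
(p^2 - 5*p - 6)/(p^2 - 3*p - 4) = (p - 6)/(p - 4)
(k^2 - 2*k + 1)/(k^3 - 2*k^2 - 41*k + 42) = (k - 1)/(k^2 - k - 42)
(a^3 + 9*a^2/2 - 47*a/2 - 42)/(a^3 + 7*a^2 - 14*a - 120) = (2*a^2 + 17*a + 21)/(2*(a^2 + 11*a + 30))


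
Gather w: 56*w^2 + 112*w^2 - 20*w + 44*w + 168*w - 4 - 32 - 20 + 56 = 168*w^2 + 192*w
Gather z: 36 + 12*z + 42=12*z + 78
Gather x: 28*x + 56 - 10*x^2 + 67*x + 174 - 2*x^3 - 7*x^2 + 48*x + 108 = -2*x^3 - 17*x^2 + 143*x + 338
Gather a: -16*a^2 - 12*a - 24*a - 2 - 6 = -16*a^2 - 36*a - 8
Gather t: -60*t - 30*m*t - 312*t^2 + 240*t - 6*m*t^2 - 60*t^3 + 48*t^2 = -60*t^3 + t^2*(-6*m - 264) + t*(180 - 30*m)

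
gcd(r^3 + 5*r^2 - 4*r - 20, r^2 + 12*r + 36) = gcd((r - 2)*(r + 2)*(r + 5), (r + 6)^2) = 1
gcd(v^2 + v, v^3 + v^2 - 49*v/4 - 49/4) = v + 1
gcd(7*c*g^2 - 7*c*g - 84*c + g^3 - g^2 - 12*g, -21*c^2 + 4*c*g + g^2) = 7*c + g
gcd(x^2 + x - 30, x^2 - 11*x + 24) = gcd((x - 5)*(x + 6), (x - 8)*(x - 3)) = 1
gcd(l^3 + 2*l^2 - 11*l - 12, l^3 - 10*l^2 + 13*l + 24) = l^2 - 2*l - 3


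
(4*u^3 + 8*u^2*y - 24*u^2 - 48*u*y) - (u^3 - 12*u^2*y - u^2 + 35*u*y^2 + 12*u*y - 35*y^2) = 3*u^3 + 20*u^2*y - 23*u^2 - 35*u*y^2 - 60*u*y + 35*y^2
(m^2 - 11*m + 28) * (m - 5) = m^3 - 16*m^2 + 83*m - 140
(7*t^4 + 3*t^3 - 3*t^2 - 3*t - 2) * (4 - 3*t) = -21*t^5 + 19*t^4 + 21*t^3 - 3*t^2 - 6*t - 8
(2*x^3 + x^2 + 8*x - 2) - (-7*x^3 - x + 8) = 9*x^3 + x^2 + 9*x - 10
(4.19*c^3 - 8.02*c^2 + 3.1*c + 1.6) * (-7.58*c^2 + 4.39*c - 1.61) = -31.7602*c^5 + 79.1857*c^4 - 65.4517*c^3 + 14.3932*c^2 + 2.033*c - 2.576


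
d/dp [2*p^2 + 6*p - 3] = 4*p + 6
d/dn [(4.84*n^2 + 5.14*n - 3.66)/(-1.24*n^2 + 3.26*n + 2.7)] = (22.152*n^2 + 17.0592*n + 25.8096)/(1.5376*n^4 - 8.0848*n^3 + 3.9316*n^2 + 17.604*n + 7.29)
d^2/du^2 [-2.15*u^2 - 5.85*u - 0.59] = -4.30000000000000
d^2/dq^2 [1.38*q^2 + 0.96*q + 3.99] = 2.76000000000000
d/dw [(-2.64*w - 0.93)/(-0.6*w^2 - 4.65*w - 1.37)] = (1.584*w^2 + 12.276*w - (1.2*w + 4.65)*(2.64*w + 0.93) + 3.6168)/(0.6*w^2 + 4.65*w + 1.37)^2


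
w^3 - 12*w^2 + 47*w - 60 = (w - 5)*(w - 4)*(w - 3)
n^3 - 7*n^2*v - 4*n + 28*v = (n - 2)*(n + 2)*(n - 7*v)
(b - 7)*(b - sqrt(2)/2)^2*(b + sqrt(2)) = b^4 - 7*b^3 - 3*b^2/2 + sqrt(2)*b/2 + 21*b/2 - 7*sqrt(2)/2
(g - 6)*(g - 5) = g^2 - 11*g + 30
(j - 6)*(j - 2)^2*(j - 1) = j^4 - 11*j^3 + 38*j^2 - 52*j + 24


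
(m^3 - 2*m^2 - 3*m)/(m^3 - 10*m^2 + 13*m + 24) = m/(m - 8)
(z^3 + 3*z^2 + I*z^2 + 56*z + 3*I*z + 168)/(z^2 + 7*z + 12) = (z^2 + I*z + 56)/(z + 4)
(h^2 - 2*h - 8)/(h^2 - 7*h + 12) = (h + 2)/(h - 3)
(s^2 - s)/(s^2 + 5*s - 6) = s/(s + 6)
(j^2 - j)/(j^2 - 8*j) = (j - 1)/(j - 8)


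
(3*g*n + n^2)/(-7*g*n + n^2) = (-3*g - n)/(7*g - n)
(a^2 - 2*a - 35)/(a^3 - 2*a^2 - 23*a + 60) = (a - 7)/(a^2 - 7*a + 12)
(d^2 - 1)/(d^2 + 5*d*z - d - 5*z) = (d + 1)/(d + 5*z)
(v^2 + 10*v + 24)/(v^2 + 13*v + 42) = (v + 4)/(v + 7)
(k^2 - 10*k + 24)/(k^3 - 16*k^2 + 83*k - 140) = (k - 6)/(k^2 - 12*k + 35)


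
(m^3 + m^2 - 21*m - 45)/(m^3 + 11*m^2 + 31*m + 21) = (m^2 - 2*m - 15)/(m^2 + 8*m + 7)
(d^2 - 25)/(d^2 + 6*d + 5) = (d - 5)/(d + 1)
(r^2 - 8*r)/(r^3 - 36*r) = (r - 8)/(r^2 - 36)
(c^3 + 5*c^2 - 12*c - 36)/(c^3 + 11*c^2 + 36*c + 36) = (c - 3)/(c + 3)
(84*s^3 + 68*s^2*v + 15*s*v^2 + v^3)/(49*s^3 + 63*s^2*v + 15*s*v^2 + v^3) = (12*s^2 + 8*s*v + v^2)/(7*s^2 + 8*s*v + v^2)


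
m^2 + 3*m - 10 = (m - 2)*(m + 5)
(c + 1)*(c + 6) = c^2 + 7*c + 6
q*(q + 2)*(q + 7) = q^3 + 9*q^2 + 14*q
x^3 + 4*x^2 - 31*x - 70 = (x - 5)*(x + 2)*(x + 7)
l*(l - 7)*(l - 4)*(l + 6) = l^4 - 5*l^3 - 38*l^2 + 168*l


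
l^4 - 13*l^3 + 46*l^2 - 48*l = l*(l - 8)*(l - 3)*(l - 2)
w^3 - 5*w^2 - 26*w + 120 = (w - 6)*(w - 4)*(w + 5)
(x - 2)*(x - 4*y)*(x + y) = x^3 - 3*x^2*y - 2*x^2 - 4*x*y^2 + 6*x*y + 8*y^2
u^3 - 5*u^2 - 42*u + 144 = (u - 8)*(u - 3)*(u + 6)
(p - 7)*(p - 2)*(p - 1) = p^3 - 10*p^2 + 23*p - 14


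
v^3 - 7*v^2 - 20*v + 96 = (v - 8)*(v - 3)*(v + 4)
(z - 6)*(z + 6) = z^2 - 36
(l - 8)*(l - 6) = l^2 - 14*l + 48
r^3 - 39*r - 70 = (r - 7)*(r + 2)*(r + 5)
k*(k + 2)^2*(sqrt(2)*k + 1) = sqrt(2)*k^4 + k^3 + 4*sqrt(2)*k^3 + 4*k^2 + 4*sqrt(2)*k^2 + 4*k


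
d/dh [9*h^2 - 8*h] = 18*h - 8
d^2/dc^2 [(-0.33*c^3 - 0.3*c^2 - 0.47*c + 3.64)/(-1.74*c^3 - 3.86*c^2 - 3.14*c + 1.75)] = (-3.5527136788005e-15*c^7 - 2.616264*c^6 - 2.28009600000001*c^5 - 111.0816*c^4 - 365.8109*c^3 - 426.279588*c^2 - 306.099486*c - 113.951488)/(5.268024*c^9 + 35.059608*c^8 + 106.295904*c^7 + 168.154532*c^6 + 121.299144*c^5 - 21.416532*c^4 - 80.318806*c^3 - 16.29915*c^2 + 28.84875*c - 5.359375)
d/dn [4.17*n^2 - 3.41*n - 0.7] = 8.34*n - 3.41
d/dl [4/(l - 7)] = -4/(l - 7)^2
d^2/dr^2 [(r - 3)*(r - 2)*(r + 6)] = 6*r + 2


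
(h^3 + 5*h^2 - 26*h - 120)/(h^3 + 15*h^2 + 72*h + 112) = (h^2 + h - 30)/(h^2 + 11*h + 28)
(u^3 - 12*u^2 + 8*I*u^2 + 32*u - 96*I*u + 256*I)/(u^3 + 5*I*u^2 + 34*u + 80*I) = (u^2 - 12*u + 32)/(u^2 - 3*I*u + 10)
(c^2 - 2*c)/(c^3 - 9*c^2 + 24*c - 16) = c*(c - 2)/(c^3 - 9*c^2 + 24*c - 16)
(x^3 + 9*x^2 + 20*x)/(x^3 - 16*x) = (x + 5)/(x - 4)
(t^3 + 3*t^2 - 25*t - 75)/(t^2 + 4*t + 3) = (t^2 - 25)/(t + 1)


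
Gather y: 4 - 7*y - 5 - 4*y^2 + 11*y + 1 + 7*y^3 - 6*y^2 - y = 7*y^3 - 10*y^2 + 3*y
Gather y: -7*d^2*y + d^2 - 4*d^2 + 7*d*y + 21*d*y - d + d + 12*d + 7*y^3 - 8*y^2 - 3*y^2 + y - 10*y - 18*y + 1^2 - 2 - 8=-3*d^2 + 12*d + 7*y^3 - 11*y^2 + y*(-7*d^2 + 28*d - 27) - 9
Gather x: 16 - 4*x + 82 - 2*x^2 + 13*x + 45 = -2*x^2 + 9*x + 143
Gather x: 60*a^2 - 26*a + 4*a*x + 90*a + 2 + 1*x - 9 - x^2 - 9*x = 60*a^2 + 64*a - x^2 + x*(4*a - 8) - 7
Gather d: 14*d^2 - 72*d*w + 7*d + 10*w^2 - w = 14*d^2 + d*(7 - 72*w) + 10*w^2 - w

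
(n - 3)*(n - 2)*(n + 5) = n^3 - 19*n + 30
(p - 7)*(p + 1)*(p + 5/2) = p^3 - 7*p^2/2 - 22*p - 35/2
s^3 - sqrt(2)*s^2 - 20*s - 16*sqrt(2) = (s - 4*sqrt(2))*(s + sqrt(2))*(s + 2*sqrt(2))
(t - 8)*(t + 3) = t^2 - 5*t - 24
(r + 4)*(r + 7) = r^2 + 11*r + 28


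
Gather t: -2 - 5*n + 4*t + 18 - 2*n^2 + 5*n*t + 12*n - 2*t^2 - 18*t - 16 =-2*n^2 + 7*n - 2*t^2 + t*(5*n - 14)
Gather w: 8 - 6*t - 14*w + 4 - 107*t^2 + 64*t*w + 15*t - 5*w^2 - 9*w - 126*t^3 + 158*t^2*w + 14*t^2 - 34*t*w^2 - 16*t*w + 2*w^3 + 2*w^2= -126*t^3 - 93*t^2 + 9*t + 2*w^3 + w^2*(-34*t - 3) + w*(158*t^2 + 48*t - 23) + 12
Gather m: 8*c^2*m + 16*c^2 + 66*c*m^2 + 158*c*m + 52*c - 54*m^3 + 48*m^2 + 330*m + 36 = 16*c^2 + 52*c - 54*m^3 + m^2*(66*c + 48) + m*(8*c^2 + 158*c + 330) + 36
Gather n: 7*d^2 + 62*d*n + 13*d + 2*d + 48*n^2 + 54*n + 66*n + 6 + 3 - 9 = 7*d^2 + 15*d + 48*n^2 + n*(62*d + 120)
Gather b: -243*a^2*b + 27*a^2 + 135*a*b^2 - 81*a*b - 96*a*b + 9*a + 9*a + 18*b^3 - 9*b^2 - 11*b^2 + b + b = 27*a^2 + 18*a + 18*b^3 + b^2*(135*a - 20) + b*(-243*a^2 - 177*a + 2)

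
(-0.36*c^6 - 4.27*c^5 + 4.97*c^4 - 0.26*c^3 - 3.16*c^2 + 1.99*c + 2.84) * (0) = 0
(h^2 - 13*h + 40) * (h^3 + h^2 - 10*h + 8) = h^5 - 12*h^4 + 17*h^3 + 178*h^2 - 504*h + 320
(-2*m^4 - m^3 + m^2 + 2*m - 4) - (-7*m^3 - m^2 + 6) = -2*m^4 + 6*m^3 + 2*m^2 + 2*m - 10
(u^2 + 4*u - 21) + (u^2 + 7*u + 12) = 2*u^2 + 11*u - 9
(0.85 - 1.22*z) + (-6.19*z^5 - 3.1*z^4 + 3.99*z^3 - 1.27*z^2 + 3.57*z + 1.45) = -6.19*z^5 - 3.1*z^4 + 3.99*z^3 - 1.27*z^2 + 2.35*z + 2.3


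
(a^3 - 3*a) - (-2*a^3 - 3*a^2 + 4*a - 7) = 3*a^3 + 3*a^2 - 7*a + 7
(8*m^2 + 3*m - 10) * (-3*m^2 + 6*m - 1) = -24*m^4 + 39*m^3 + 40*m^2 - 63*m + 10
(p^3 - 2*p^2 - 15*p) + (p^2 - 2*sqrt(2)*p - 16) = p^3 - p^2 - 15*p - 2*sqrt(2)*p - 16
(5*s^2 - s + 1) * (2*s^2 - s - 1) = 10*s^4 - 7*s^3 - 2*s^2 - 1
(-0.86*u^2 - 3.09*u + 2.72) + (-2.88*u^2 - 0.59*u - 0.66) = -3.74*u^2 - 3.68*u + 2.06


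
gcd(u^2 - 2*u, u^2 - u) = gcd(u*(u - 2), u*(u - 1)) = u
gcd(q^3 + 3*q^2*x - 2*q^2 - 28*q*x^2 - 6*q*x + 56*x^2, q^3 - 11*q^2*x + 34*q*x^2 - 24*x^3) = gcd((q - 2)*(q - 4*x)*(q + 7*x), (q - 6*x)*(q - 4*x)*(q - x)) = -q + 4*x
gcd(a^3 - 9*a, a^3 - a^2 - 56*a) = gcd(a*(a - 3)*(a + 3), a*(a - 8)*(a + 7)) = a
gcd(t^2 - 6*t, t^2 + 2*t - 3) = 1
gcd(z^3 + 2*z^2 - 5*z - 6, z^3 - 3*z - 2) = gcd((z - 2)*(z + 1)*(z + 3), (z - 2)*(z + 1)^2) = z^2 - z - 2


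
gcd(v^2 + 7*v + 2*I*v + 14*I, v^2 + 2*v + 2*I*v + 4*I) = v + 2*I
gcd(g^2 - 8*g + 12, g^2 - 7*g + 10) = g - 2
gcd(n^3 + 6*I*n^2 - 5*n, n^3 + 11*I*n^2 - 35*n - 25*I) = n^2 + 6*I*n - 5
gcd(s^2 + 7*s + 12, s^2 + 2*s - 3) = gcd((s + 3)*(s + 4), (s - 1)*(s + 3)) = s + 3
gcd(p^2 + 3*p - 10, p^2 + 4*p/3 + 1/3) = 1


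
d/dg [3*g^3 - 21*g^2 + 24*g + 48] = 9*g^2 - 42*g + 24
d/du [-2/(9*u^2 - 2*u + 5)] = 4*(9*u - 1)/(9*u^2 - 2*u + 5)^2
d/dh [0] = 0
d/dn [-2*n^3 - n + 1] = -6*n^2 - 1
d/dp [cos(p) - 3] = -sin(p)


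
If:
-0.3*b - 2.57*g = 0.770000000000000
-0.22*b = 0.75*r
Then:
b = -3.40909090909091*r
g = 0.397948355146799*r - 0.299610894941634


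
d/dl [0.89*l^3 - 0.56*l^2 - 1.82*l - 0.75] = 2.67*l^2 - 1.12*l - 1.82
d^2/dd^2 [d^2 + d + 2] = 2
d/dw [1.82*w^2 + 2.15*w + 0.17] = 3.64*w + 2.15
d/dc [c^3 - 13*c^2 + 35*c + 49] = 3*c^2 - 26*c + 35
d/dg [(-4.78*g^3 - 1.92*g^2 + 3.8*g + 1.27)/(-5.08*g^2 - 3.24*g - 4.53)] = (24.2824*g^4 + 30.9744*g^3 + 90.485*g^2 + 30.2984*g - 13.0992)/(25.8064*g^4 + 32.9184*g^3 + 56.5224*g^2 + 29.3544*g + 20.5209)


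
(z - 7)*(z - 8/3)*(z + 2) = z^3 - 23*z^2/3 - 2*z/3 + 112/3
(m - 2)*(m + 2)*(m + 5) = m^3 + 5*m^2 - 4*m - 20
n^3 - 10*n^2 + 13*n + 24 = (n - 8)*(n - 3)*(n + 1)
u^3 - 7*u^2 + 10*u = u*(u - 5)*(u - 2)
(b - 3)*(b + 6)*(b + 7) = b^3 + 10*b^2 + 3*b - 126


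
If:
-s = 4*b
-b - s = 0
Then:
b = 0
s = 0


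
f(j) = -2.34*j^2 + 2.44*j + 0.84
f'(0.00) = 2.44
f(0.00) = 0.84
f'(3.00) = -11.60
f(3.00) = -12.90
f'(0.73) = -0.98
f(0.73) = 1.37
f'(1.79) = -5.94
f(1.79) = -2.29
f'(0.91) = -1.82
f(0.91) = 1.12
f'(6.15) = -26.34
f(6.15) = -72.66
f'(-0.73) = 5.86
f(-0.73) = -2.19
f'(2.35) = -8.56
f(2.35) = -6.35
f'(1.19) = -3.13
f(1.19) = 0.43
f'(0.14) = 1.78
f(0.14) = 1.14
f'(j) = 2.44 - 4.68*j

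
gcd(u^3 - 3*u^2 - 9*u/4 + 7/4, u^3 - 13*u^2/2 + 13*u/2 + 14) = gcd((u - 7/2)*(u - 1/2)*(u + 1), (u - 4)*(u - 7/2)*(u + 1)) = u^2 - 5*u/2 - 7/2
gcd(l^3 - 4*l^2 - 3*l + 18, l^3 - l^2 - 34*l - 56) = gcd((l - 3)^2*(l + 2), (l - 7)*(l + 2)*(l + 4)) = l + 2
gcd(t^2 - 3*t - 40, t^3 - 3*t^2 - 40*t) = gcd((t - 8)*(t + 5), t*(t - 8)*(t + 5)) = t^2 - 3*t - 40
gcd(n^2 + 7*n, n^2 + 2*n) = n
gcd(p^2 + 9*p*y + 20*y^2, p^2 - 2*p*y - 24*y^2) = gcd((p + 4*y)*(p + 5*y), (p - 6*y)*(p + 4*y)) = p + 4*y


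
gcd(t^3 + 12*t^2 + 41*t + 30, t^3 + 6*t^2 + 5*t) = t^2 + 6*t + 5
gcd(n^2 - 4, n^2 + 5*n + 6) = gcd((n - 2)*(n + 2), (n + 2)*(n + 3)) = n + 2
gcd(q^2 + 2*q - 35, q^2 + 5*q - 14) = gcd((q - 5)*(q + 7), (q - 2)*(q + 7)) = q + 7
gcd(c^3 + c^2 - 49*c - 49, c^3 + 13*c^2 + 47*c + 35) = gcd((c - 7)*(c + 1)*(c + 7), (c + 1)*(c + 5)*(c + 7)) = c^2 + 8*c + 7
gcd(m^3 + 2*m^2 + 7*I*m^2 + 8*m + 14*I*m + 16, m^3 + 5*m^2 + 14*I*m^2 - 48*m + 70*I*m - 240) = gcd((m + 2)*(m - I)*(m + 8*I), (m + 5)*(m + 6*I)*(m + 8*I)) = m + 8*I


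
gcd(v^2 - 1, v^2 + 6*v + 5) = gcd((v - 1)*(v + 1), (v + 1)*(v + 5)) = v + 1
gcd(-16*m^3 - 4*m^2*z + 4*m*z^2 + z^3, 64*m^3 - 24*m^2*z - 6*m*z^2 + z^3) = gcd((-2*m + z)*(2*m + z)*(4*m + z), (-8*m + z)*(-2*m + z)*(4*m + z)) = -8*m^2 + 2*m*z + z^2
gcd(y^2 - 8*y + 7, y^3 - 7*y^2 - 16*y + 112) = y - 7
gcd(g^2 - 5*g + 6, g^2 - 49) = 1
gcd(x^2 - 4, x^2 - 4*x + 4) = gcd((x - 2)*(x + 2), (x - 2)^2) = x - 2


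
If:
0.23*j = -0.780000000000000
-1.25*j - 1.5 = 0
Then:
No Solution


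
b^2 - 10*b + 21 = (b - 7)*(b - 3)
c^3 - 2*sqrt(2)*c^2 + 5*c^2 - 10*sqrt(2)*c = c*(c + 5)*(c - 2*sqrt(2))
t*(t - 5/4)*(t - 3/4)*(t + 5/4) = t^4 - 3*t^3/4 - 25*t^2/16 + 75*t/64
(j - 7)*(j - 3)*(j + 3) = j^3 - 7*j^2 - 9*j + 63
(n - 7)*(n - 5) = n^2 - 12*n + 35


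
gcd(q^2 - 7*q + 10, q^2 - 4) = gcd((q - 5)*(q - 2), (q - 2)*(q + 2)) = q - 2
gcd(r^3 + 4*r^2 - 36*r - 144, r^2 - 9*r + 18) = r - 6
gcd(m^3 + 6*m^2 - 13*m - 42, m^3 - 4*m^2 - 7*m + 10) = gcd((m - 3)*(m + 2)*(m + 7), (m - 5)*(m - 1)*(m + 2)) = m + 2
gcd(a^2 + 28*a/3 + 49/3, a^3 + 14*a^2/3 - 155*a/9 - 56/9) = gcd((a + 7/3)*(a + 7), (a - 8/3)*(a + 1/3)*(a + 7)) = a + 7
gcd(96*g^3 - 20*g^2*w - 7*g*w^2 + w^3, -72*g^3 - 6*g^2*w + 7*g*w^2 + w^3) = -12*g^2 + g*w + w^2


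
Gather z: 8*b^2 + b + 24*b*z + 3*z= 8*b^2 + b + z*(24*b + 3)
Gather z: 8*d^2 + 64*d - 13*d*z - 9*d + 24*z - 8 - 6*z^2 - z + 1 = 8*d^2 + 55*d - 6*z^2 + z*(23 - 13*d) - 7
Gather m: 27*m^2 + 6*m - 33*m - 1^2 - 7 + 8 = 27*m^2 - 27*m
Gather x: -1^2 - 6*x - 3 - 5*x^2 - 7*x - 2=-5*x^2 - 13*x - 6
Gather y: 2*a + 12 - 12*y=2*a - 12*y + 12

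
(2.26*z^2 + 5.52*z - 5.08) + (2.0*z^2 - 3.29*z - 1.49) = 4.26*z^2 + 2.23*z - 6.57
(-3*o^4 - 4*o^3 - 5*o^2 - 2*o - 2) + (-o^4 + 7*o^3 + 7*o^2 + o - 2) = -4*o^4 + 3*o^3 + 2*o^2 - o - 4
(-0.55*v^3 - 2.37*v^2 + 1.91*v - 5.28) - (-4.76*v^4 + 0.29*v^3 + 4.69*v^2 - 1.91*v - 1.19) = 4.76*v^4 - 0.84*v^3 - 7.06*v^2 + 3.82*v - 4.09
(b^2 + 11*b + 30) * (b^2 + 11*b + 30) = b^4 + 22*b^3 + 181*b^2 + 660*b + 900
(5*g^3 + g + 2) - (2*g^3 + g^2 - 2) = 3*g^3 - g^2 + g + 4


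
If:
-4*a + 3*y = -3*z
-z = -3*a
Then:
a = z/3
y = -5*z/9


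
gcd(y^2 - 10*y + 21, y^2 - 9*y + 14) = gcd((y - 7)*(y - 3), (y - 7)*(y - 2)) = y - 7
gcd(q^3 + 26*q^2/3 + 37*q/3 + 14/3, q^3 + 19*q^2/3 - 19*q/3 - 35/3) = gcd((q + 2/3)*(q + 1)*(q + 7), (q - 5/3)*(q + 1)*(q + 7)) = q^2 + 8*q + 7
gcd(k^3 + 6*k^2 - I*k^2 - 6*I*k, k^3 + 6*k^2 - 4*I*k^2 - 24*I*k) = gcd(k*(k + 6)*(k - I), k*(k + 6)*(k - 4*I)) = k^2 + 6*k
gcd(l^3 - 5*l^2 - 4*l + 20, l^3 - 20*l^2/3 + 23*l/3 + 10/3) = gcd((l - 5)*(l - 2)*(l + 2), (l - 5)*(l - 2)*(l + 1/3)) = l^2 - 7*l + 10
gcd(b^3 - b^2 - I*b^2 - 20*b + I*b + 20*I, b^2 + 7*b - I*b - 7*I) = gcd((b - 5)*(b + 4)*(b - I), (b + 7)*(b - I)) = b - I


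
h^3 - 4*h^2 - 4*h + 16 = (h - 4)*(h - 2)*(h + 2)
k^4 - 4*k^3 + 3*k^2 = k^2*(k - 3)*(k - 1)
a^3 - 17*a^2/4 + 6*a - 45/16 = (a - 3/2)^2*(a - 5/4)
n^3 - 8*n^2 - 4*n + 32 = (n - 8)*(n - 2)*(n + 2)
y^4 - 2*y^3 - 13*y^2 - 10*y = y*(y - 5)*(y + 1)*(y + 2)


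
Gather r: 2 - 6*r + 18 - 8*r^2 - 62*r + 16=-8*r^2 - 68*r + 36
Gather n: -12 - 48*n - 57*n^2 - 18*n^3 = -18*n^3 - 57*n^2 - 48*n - 12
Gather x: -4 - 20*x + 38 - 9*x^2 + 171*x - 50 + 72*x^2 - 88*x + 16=63*x^2 + 63*x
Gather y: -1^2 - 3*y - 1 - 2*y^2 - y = -2*y^2 - 4*y - 2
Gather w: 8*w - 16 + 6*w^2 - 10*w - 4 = 6*w^2 - 2*w - 20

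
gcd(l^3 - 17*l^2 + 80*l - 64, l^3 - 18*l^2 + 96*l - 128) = l^2 - 16*l + 64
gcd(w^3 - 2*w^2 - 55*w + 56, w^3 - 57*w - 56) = w^2 - w - 56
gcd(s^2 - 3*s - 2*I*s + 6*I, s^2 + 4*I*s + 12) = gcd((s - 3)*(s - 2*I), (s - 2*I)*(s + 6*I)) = s - 2*I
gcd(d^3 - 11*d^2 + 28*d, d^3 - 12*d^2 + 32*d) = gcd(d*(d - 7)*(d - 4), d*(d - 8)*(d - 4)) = d^2 - 4*d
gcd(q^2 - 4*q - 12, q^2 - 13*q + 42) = q - 6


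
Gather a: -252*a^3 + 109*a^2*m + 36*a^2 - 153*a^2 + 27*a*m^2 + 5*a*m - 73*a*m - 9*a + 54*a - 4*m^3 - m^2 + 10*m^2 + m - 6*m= -252*a^3 + a^2*(109*m - 117) + a*(27*m^2 - 68*m + 45) - 4*m^3 + 9*m^2 - 5*m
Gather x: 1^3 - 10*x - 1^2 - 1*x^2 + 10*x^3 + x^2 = 10*x^3 - 10*x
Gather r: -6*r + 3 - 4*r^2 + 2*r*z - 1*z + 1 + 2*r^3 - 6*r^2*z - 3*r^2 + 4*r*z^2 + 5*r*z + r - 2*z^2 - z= 2*r^3 + r^2*(-6*z - 7) + r*(4*z^2 + 7*z - 5) - 2*z^2 - 2*z + 4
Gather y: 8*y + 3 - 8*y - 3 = 0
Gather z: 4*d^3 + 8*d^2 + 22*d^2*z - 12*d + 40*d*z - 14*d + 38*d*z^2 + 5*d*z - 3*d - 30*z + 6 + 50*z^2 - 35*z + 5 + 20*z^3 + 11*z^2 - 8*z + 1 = 4*d^3 + 8*d^2 - 29*d + 20*z^3 + z^2*(38*d + 61) + z*(22*d^2 + 45*d - 73) + 12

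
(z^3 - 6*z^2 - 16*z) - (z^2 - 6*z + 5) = z^3 - 7*z^2 - 10*z - 5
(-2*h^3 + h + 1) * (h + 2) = -2*h^4 - 4*h^3 + h^2 + 3*h + 2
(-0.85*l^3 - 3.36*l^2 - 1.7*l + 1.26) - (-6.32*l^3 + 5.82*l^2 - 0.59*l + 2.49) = 5.47*l^3 - 9.18*l^2 - 1.11*l - 1.23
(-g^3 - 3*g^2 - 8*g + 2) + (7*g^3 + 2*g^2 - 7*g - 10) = 6*g^3 - g^2 - 15*g - 8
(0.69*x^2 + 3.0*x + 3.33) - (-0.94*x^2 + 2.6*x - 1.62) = 1.63*x^2 + 0.4*x + 4.95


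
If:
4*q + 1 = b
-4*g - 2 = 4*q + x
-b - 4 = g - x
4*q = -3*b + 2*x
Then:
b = 5/2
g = -2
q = 3/8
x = 9/2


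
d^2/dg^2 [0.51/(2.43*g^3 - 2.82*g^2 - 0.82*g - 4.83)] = ((2.8764 - 7.4358*g)*(-2.43*g^3 + 2.82*g^2 + 0.82*g + 4.83) - 0.51*(-14.58*g^2 + 11.28*g + 1.64)*(-7.29*g^2 + 5.64*g + 0.82))/(-2.43*g^3 + 2.82*g^2 + 0.82*g + 4.83)^3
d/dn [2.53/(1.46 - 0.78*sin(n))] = 1.9734*cos(n)/(0.78*sin(n) - 1.46)^2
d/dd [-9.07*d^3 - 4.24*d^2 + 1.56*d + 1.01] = -27.21*d^2 - 8.48*d + 1.56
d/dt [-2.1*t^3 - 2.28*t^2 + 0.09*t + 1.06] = -6.3*t^2 - 4.56*t + 0.09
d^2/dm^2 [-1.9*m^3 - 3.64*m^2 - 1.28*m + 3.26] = -11.4*m - 7.28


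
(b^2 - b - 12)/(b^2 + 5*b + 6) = (b - 4)/(b + 2)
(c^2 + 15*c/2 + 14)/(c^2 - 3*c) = (c^2 + 15*c/2 + 14)/(c*(c - 3))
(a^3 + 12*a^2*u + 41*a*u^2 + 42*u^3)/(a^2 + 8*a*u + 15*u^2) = (a^2 + 9*a*u + 14*u^2)/(a + 5*u)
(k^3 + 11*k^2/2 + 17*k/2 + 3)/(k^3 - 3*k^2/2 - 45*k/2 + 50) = (2*k^3 + 11*k^2 + 17*k + 6)/(2*k^3 - 3*k^2 - 45*k + 100)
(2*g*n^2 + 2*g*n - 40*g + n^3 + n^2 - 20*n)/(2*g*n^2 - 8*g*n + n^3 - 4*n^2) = (n + 5)/n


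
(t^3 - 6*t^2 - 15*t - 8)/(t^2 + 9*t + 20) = (t^3 - 6*t^2 - 15*t - 8)/(t^2 + 9*t + 20)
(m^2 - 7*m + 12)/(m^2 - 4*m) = (m - 3)/m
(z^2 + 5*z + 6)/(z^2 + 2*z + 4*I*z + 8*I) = (z + 3)/(z + 4*I)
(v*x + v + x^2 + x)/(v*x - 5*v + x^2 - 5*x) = (x + 1)/(x - 5)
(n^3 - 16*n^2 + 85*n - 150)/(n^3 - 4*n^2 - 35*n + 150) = (n - 6)/(n + 6)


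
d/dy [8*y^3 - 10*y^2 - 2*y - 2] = 24*y^2 - 20*y - 2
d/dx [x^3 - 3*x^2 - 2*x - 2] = 3*x^2 - 6*x - 2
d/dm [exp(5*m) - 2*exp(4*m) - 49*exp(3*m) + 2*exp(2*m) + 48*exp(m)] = (5*exp(4*m) - 8*exp(3*m) - 147*exp(2*m) + 4*exp(m) + 48)*exp(m)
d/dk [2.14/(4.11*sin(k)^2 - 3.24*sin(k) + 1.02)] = (6.9336 - 17.5908*sin(k))*cos(k)/(4.11*sin(k)^2 - 3.24*sin(k) + 1.02)^2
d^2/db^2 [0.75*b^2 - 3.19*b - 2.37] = 1.50000000000000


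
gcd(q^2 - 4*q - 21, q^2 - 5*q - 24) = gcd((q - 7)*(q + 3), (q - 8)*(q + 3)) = q + 3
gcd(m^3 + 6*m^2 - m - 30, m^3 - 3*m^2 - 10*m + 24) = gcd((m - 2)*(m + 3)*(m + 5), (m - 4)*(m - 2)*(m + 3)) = m^2 + m - 6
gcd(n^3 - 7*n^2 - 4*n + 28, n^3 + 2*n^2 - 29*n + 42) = n - 2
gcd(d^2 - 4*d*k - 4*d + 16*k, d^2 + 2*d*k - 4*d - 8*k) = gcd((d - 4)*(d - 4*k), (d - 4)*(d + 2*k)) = d - 4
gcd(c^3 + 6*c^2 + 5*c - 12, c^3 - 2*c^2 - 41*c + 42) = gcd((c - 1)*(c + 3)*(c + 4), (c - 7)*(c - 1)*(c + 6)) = c - 1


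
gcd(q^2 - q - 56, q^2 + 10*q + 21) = q + 7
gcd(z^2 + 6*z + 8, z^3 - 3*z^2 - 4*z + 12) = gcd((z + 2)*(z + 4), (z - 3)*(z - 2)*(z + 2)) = z + 2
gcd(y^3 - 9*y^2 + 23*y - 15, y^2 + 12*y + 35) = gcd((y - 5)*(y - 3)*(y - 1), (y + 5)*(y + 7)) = 1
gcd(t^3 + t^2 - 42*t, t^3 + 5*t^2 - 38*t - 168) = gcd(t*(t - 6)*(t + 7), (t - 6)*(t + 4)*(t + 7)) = t^2 + t - 42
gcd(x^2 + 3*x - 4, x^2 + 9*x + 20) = x + 4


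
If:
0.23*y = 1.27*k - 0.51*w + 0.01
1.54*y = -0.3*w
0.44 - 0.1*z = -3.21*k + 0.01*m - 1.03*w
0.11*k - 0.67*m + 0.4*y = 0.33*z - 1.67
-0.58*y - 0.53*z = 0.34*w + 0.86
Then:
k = -0.10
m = 3.25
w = -0.24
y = 0.05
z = -1.52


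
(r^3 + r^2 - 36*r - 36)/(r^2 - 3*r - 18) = (r^2 + 7*r + 6)/(r + 3)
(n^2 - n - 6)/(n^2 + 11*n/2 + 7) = 2*(n - 3)/(2*n + 7)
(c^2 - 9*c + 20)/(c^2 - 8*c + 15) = (c - 4)/(c - 3)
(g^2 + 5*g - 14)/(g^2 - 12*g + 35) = (g^2 + 5*g - 14)/(g^2 - 12*g + 35)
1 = 1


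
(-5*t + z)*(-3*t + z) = 15*t^2 - 8*t*z + z^2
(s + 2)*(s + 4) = s^2 + 6*s + 8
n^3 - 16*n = n*(n - 4)*(n + 4)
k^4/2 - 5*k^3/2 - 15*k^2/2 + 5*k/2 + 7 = (k/2 + 1)*(k - 7)*(k - 1)*(k + 1)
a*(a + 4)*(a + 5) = a^3 + 9*a^2 + 20*a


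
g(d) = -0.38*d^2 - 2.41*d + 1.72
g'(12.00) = -11.53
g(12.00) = -81.92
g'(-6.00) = 2.15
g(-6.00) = 2.50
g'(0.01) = -2.42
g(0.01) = 1.70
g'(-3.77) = 0.46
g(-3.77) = 5.40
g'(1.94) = -3.88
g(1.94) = -4.39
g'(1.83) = -3.80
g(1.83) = -3.96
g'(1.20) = -3.32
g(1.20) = -1.72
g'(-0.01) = -2.40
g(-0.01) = 1.74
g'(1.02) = -3.19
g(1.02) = -1.13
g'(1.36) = -3.44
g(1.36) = -2.26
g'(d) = -0.76*d - 2.41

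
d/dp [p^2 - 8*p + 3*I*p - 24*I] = 2*p - 8 + 3*I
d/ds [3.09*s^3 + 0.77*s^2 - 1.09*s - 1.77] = 9.27*s^2 + 1.54*s - 1.09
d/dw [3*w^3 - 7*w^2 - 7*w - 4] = 9*w^2 - 14*w - 7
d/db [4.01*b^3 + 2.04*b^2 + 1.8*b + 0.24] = 12.03*b^2 + 4.08*b + 1.8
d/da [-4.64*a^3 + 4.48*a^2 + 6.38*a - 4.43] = -13.92*a^2 + 8.96*a + 6.38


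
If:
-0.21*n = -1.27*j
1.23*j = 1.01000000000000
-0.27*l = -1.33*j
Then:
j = 0.82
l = 4.04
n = 4.97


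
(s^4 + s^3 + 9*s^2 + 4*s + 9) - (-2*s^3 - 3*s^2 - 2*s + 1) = s^4 + 3*s^3 + 12*s^2 + 6*s + 8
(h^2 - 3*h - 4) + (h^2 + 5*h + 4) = 2*h^2 + 2*h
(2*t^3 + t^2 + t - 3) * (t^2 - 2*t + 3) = 2*t^5 - 3*t^4 + 5*t^3 - 2*t^2 + 9*t - 9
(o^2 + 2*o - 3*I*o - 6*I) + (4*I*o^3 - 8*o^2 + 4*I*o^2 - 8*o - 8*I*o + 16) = 4*I*o^3 - 7*o^2 + 4*I*o^2 - 6*o - 11*I*o + 16 - 6*I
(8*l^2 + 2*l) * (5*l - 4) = 40*l^3 - 22*l^2 - 8*l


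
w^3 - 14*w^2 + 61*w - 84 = (w - 7)*(w - 4)*(w - 3)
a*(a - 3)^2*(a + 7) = a^4 + a^3 - 33*a^2 + 63*a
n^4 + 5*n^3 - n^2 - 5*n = n*(n - 1)*(n + 1)*(n + 5)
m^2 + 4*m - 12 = (m - 2)*(m + 6)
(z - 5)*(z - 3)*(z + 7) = z^3 - z^2 - 41*z + 105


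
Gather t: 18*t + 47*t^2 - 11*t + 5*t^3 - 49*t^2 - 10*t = 5*t^3 - 2*t^2 - 3*t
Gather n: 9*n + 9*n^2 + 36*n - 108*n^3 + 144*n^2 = -108*n^3 + 153*n^2 + 45*n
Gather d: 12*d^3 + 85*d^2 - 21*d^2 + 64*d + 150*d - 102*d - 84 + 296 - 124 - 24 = 12*d^3 + 64*d^2 + 112*d + 64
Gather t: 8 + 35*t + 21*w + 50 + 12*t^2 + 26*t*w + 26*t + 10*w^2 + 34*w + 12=12*t^2 + t*(26*w + 61) + 10*w^2 + 55*w + 70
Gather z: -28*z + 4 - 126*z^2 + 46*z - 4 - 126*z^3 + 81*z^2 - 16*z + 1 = -126*z^3 - 45*z^2 + 2*z + 1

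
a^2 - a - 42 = (a - 7)*(a + 6)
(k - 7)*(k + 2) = k^2 - 5*k - 14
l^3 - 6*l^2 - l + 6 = (l - 6)*(l - 1)*(l + 1)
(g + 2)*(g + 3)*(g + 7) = g^3 + 12*g^2 + 41*g + 42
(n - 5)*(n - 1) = n^2 - 6*n + 5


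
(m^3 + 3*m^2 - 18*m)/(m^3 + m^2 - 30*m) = (m - 3)/(m - 5)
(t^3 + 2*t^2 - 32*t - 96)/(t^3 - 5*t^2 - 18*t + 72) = (t + 4)/(t - 3)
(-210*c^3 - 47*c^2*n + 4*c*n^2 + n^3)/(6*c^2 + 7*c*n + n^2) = (-35*c^2 - 2*c*n + n^2)/(c + n)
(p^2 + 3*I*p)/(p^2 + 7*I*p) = (p + 3*I)/(p + 7*I)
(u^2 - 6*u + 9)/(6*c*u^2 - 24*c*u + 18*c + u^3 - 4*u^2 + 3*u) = (u - 3)/(6*c*u - 6*c + u^2 - u)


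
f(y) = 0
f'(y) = 0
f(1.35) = 0.00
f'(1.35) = 0.00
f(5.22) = 0.00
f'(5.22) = 0.00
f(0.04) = 0.00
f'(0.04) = 0.00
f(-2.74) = 0.00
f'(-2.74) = 0.00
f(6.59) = 0.00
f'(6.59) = 0.00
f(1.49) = 0.00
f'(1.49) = 0.00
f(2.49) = 0.00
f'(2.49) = 0.00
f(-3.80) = 0.00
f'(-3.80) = 0.00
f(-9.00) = 0.00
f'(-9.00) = 0.00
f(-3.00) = 0.00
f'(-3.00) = 0.00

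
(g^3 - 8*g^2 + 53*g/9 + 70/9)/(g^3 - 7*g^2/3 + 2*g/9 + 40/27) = 3*(g - 7)/(3*g - 4)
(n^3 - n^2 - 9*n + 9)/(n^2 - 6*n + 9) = (n^2 + 2*n - 3)/(n - 3)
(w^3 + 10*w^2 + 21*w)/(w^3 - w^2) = (w^2 + 10*w + 21)/(w*(w - 1))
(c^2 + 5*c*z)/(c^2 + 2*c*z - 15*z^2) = c/(c - 3*z)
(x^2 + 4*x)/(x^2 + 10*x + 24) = x/(x + 6)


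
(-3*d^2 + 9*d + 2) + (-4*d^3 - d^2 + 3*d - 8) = -4*d^3 - 4*d^2 + 12*d - 6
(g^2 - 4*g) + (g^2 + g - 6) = 2*g^2 - 3*g - 6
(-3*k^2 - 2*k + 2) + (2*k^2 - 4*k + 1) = -k^2 - 6*k + 3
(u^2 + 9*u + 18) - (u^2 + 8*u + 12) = u + 6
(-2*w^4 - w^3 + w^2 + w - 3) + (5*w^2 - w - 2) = -2*w^4 - w^3 + 6*w^2 - 5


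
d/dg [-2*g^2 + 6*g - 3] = 6 - 4*g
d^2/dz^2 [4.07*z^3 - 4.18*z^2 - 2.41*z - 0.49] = 24.42*z - 8.36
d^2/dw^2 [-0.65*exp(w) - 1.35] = -0.65*exp(w)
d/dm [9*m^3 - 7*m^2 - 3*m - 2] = 27*m^2 - 14*m - 3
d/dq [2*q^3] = 6*q^2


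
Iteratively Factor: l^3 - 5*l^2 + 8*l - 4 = (l - 2)*(l^2 - 3*l + 2) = (l - 2)^2*(l - 1)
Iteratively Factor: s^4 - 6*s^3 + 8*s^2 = (s - 4)*(s^3 - 2*s^2) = s*(s - 4)*(s^2 - 2*s) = s*(s - 4)*(s - 2)*(s)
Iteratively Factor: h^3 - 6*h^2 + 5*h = (h - 5)*(h^2 - h) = (h - 5)*(h - 1)*(h)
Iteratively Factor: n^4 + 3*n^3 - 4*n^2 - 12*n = (n + 3)*(n^3 - 4*n) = (n - 2)*(n + 3)*(n^2 + 2*n) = n*(n - 2)*(n + 3)*(n + 2)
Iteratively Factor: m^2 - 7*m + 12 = (m - 3)*(m - 4)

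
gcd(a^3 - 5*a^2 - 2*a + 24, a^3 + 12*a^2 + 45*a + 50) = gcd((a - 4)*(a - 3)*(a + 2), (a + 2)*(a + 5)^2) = a + 2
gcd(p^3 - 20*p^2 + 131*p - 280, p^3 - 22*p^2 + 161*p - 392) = p^2 - 15*p + 56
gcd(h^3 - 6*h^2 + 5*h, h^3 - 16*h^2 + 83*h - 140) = h - 5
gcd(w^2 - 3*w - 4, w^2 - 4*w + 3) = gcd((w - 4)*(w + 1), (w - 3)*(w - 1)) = 1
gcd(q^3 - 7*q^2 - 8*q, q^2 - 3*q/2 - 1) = 1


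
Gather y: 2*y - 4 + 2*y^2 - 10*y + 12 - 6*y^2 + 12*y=-4*y^2 + 4*y + 8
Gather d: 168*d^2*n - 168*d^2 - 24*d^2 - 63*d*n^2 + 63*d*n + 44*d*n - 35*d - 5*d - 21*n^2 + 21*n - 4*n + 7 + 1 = d^2*(168*n - 192) + d*(-63*n^2 + 107*n - 40) - 21*n^2 + 17*n + 8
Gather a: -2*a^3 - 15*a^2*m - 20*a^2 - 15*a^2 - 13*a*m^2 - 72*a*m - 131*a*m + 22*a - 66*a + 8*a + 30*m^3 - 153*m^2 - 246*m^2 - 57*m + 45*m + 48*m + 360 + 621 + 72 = -2*a^3 + a^2*(-15*m - 35) + a*(-13*m^2 - 203*m - 36) + 30*m^3 - 399*m^2 + 36*m + 1053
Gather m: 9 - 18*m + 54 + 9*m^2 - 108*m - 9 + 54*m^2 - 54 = 63*m^2 - 126*m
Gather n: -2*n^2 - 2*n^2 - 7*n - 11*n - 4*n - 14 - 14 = -4*n^2 - 22*n - 28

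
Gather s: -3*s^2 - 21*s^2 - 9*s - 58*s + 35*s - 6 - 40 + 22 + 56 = -24*s^2 - 32*s + 32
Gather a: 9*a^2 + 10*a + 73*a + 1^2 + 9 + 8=9*a^2 + 83*a + 18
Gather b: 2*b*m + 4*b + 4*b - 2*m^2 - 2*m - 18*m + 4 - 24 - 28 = b*(2*m + 8) - 2*m^2 - 20*m - 48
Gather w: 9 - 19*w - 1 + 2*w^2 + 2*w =2*w^2 - 17*w + 8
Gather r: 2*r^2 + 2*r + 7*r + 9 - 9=2*r^2 + 9*r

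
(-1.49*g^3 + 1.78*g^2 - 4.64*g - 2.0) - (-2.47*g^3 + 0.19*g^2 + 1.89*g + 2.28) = 0.98*g^3 + 1.59*g^2 - 6.53*g - 4.28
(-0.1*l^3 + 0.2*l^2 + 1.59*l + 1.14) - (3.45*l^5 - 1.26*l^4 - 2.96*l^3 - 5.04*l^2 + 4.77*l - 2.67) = -3.45*l^5 + 1.26*l^4 + 2.86*l^3 + 5.24*l^2 - 3.18*l + 3.81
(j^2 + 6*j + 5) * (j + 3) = j^3 + 9*j^2 + 23*j + 15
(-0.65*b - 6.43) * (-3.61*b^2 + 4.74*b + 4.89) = 2.3465*b^3 + 20.1313*b^2 - 33.6567*b - 31.4427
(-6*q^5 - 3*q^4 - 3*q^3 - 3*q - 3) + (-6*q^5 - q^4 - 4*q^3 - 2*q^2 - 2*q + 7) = -12*q^5 - 4*q^4 - 7*q^3 - 2*q^2 - 5*q + 4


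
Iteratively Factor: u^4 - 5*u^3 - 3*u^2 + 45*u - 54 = (u - 3)*(u^3 - 2*u^2 - 9*u + 18) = (u - 3)*(u + 3)*(u^2 - 5*u + 6) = (u - 3)*(u - 2)*(u + 3)*(u - 3)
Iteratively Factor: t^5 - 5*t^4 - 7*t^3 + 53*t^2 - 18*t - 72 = (t + 1)*(t^4 - 6*t^3 - t^2 + 54*t - 72) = (t - 4)*(t + 1)*(t^3 - 2*t^2 - 9*t + 18) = (t - 4)*(t - 3)*(t + 1)*(t^2 + t - 6) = (t - 4)*(t - 3)*(t - 2)*(t + 1)*(t + 3)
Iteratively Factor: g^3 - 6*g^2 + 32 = (g + 2)*(g^2 - 8*g + 16) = (g - 4)*(g + 2)*(g - 4)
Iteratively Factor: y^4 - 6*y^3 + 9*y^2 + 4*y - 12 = (y - 3)*(y^3 - 3*y^2 + 4) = (y - 3)*(y + 1)*(y^2 - 4*y + 4) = (y - 3)*(y - 2)*(y + 1)*(y - 2)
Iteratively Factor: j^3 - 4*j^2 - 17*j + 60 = (j - 5)*(j^2 + j - 12) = (j - 5)*(j + 4)*(j - 3)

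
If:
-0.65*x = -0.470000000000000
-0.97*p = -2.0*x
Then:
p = 1.49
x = 0.72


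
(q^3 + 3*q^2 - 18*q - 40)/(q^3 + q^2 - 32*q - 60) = (q - 4)/(q - 6)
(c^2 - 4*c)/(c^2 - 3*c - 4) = c/(c + 1)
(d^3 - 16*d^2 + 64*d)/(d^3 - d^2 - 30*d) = (-d^2 + 16*d - 64)/(-d^2 + d + 30)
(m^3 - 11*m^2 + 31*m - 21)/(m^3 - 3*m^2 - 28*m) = (m^2 - 4*m + 3)/(m*(m + 4))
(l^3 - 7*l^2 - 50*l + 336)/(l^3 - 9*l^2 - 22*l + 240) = (l + 7)/(l + 5)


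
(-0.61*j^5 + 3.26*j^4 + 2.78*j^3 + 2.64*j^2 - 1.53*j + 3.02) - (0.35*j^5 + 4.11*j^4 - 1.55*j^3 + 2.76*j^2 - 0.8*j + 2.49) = -0.96*j^5 - 0.850000000000001*j^4 + 4.33*j^3 - 0.12*j^2 - 0.73*j + 0.53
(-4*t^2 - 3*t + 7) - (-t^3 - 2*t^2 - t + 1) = t^3 - 2*t^2 - 2*t + 6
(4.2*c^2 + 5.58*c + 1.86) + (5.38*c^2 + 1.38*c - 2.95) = 9.58*c^2 + 6.96*c - 1.09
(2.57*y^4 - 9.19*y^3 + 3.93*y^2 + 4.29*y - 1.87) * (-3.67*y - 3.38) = -9.4319*y^5 + 25.0407*y^4 + 16.6391*y^3 - 29.0277*y^2 - 7.6373*y + 6.3206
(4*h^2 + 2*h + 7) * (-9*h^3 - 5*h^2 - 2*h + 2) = -36*h^5 - 38*h^4 - 81*h^3 - 31*h^2 - 10*h + 14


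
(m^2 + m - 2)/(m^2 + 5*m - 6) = (m + 2)/(m + 6)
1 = 1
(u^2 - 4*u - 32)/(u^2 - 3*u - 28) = (u - 8)/(u - 7)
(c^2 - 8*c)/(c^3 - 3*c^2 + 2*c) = (c - 8)/(c^2 - 3*c + 2)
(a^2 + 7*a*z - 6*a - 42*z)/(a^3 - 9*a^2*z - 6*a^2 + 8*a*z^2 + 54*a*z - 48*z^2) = (a + 7*z)/(a^2 - 9*a*z + 8*z^2)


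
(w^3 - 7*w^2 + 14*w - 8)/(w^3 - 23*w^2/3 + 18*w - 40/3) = 3*(w - 1)/(3*w - 5)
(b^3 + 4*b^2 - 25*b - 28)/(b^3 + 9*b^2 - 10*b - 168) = (b + 1)/(b + 6)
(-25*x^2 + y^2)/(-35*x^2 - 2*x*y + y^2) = (5*x - y)/(7*x - y)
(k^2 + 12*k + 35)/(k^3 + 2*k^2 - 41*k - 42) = (k + 5)/(k^2 - 5*k - 6)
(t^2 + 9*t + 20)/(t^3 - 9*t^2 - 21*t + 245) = (t + 4)/(t^2 - 14*t + 49)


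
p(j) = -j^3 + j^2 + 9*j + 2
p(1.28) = 13.06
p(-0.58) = -2.69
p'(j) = -3*j^2 + 2*j + 9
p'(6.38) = -100.35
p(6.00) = -124.00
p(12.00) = -1474.00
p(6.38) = -159.57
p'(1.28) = 6.64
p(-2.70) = 4.67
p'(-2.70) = -18.27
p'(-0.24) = 8.35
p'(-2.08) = -8.14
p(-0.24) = -0.09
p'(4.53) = -43.50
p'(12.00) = -399.00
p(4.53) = -29.67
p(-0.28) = -0.42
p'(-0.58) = 6.83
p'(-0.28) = 8.20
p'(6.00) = -87.00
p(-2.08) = -3.39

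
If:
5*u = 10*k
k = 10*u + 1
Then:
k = -1/19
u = -2/19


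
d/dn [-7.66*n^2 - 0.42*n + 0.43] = -15.32*n - 0.42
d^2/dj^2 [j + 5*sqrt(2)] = 0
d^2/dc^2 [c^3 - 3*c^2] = 6*c - 6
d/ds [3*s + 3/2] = 3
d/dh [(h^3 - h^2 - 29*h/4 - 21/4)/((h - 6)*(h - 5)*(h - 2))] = 3*(-8*h^4 + 79*h^3 - 207*h^2 - 11*h + 472)/(2*(h^6 - 26*h^5 + 273*h^4 - 1472*h^3 + 4264*h^2 - 6240*h + 3600))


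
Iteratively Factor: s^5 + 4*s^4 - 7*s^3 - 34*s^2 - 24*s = (s)*(s^4 + 4*s^3 - 7*s^2 - 34*s - 24) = s*(s - 3)*(s^3 + 7*s^2 + 14*s + 8) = s*(s - 3)*(s + 1)*(s^2 + 6*s + 8) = s*(s - 3)*(s + 1)*(s + 4)*(s + 2)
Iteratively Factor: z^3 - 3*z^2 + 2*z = (z - 2)*(z^2 - z) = (z - 2)*(z - 1)*(z)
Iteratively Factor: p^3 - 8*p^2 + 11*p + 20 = (p + 1)*(p^2 - 9*p + 20) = (p - 4)*(p + 1)*(p - 5)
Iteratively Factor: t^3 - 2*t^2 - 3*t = (t)*(t^2 - 2*t - 3) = t*(t + 1)*(t - 3)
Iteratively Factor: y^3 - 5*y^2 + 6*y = (y - 3)*(y^2 - 2*y) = y*(y - 3)*(y - 2)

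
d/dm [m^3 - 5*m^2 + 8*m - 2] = 3*m^2 - 10*m + 8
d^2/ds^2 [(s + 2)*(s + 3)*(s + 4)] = 6*s + 18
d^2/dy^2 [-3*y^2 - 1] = -6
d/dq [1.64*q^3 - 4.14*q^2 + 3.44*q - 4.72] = 4.92*q^2 - 8.28*q + 3.44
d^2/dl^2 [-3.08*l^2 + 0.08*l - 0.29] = -6.16000000000000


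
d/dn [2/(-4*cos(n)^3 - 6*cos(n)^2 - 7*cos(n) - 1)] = 2*(12*sin(n)^2 - 12*cos(n) - 19)*sin(n)/(10*cos(n) + 3*cos(2*n) + cos(3*n) + 4)^2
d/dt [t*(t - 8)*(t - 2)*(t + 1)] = 4*t^3 - 27*t^2 + 12*t + 16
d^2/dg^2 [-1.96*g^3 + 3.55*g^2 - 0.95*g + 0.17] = 7.1 - 11.76*g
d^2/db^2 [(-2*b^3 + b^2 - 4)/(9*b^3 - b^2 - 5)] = 2*(63*b^6 - 2484*b^4 + 613*b^3 - 27*b^2 - 690*b + 45)/(729*b^9 - 243*b^8 + 27*b^7 - 1216*b^6 + 270*b^5 - 15*b^4 + 675*b^3 - 75*b^2 - 125)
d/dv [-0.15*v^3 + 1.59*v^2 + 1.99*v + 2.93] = -0.45*v^2 + 3.18*v + 1.99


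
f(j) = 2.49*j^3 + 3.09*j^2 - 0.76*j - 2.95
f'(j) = 7.47*j^2 + 6.18*j - 0.76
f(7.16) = 1064.00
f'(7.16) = 426.44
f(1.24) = 5.61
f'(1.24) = 18.39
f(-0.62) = -1.88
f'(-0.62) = -1.72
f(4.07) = 213.02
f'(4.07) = 148.13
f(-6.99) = -697.07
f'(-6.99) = 321.03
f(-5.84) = -389.08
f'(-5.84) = 217.92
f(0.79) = -0.39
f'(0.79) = 8.78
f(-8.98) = -1550.08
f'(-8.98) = 546.13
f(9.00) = 2055.71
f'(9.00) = 659.93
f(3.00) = 89.81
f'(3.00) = 85.01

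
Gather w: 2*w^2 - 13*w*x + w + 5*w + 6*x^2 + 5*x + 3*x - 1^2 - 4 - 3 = 2*w^2 + w*(6 - 13*x) + 6*x^2 + 8*x - 8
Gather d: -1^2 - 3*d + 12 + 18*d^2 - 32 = 18*d^2 - 3*d - 21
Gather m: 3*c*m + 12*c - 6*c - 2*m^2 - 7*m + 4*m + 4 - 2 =6*c - 2*m^2 + m*(3*c - 3) + 2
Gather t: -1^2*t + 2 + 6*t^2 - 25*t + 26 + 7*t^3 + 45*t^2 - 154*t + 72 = 7*t^3 + 51*t^2 - 180*t + 100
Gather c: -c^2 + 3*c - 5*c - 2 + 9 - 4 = -c^2 - 2*c + 3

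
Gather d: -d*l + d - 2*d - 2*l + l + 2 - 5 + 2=d*(-l - 1) - l - 1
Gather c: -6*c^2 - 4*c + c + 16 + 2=-6*c^2 - 3*c + 18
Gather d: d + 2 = d + 2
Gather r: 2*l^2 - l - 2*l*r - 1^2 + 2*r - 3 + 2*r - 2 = 2*l^2 - l + r*(4 - 2*l) - 6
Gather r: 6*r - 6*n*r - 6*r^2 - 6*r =-6*n*r - 6*r^2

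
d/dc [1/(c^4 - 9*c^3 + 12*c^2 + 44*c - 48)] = (-4*c^3 + 27*c^2 - 24*c - 44)/(c^4 - 9*c^3 + 12*c^2 + 44*c - 48)^2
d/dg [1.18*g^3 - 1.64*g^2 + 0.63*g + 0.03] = 3.54*g^2 - 3.28*g + 0.63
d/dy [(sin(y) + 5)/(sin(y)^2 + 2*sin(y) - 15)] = -cos(y)/(sin(y) - 3)^2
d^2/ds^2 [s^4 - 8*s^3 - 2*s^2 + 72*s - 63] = 12*s^2 - 48*s - 4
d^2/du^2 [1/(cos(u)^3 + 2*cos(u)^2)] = (-18*tan(u)^4 - 44/cos(u)^2 + 31/cos(u)^3 - 11*cos(3*u)/cos(u)^4 + 66/cos(u)^4)/(2*(cos(u) + 2)^3)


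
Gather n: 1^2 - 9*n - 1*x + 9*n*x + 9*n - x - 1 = 9*n*x - 2*x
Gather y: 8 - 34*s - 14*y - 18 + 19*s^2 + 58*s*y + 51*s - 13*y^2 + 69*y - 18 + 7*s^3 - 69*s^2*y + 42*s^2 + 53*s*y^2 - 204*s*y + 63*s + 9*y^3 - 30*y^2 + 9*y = 7*s^3 + 61*s^2 + 80*s + 9*y^3 + y^2*(53*s - 43) + y*(-69*s^2 - 146*s + 64) - 28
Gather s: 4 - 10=-6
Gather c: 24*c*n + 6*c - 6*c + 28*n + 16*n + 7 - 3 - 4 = 24*c*n + 44*n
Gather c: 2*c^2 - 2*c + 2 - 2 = 2*c^2 - 2*c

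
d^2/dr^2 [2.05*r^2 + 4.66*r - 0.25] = 4.10000000000000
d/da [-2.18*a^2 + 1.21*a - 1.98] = 1.21 - 4.36*a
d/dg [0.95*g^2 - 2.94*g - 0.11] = 1.9*g - 2.94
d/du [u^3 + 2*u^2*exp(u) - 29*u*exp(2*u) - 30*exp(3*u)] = 2*u^2*exp(u) + 3*u^2 - 58*u*exp(2*u) + 4*u*exp(u) - 90*exp(3*u) - 29*exp(2*u)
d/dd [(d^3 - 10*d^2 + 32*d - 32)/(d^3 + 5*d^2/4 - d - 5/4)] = 12*(15*d^4 - 88*d^3 + 83*d^2 + 140*d - 96)/(16*d^6 + 40*d^5 - 7*d^4 - 80*d^3 - 34*d^2 + 40*d + 25)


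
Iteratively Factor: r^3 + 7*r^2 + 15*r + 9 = (r + 1)*(r^2 + 6*r + 9) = (r + 1)*(r + 3)*(r + 3)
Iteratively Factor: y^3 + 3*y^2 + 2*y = (y)*(y^2 + 3*y + 2) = y*(y + 2)*(y + 1)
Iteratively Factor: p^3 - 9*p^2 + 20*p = (p)*(p^2 - 9*p + 20) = p*(p - 5)*(p - 4)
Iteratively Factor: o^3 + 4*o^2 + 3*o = (o + 1)*(o^2 + 3*o) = (o + 1)*(o + 3)*(o)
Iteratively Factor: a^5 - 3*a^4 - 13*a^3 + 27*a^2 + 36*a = (a)*(a^4 - 3*a^3 - 13*a^2 + 27*a + 36) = a*(a - 3)*(a^3 - 13*a - 12) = a*(a - 3)*(a + 3)*(a^2 - 3*a - 4) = a*(a - 3)*(a + 1)*(a + 3)*(a - 4)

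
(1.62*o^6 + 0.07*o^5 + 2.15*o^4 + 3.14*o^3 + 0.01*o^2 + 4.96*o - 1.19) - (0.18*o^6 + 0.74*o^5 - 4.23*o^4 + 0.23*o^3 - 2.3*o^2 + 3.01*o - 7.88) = 1.44*o^6 - 0.67*o^5 + 6.38*o^4 + 2.91*o^3 + 2.31*o^2 + 1.95*o + 6.69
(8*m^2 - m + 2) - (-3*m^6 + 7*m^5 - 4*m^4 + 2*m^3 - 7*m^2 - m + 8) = 3*m^6 - 7*m^5 + 4*m^4 - 2*m^3 + 15*m^2 - 6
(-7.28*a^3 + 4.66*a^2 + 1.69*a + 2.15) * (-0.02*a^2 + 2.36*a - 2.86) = 0.1456*a^5 - 17.274*a^4 + 31.7846*a^3 - 9.3822*a^2 + 0.240600000000001*a - 6.149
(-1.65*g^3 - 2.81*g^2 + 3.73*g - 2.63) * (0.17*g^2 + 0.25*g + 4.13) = -0.2805*g^5 - 0.8902*g^4 - 6.8829*g^3 - 11.1199*g^2 + 14.7474*g - 10.8619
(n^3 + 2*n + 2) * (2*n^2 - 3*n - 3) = 2*n^5 - 3*n^4 + n^3 - 2*n^2 - 12*n - 6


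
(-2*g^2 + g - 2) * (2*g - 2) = -4*g^3 + 6*g^2 - 6*g + 4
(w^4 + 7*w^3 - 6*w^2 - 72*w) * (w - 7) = w^5 - 55*w^3 - 30*w^2 + 504*w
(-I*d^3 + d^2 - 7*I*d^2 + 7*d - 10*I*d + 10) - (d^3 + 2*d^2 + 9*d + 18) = -d^3 - I*d^3 - d^2 - 7*I*d^2 - 2*d - 10*I*d - 8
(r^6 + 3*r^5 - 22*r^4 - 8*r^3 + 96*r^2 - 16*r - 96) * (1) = r^6 + 3*r^5 - 22*r^4 - 8*r^3 + 96*r^2 - 16*r - 96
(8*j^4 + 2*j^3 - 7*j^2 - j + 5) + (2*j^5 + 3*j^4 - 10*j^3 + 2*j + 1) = 2*j^5 + 11*j^4 - 8*j^3 - 7*j^2 + j + 6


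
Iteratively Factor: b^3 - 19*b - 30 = (b + 3)*(b^2 - 3*b - 10) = (b + 2)*(b + 3)*(b - 5)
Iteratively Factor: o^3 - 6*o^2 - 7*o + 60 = (o + 3)*(o^2 - 9*o + 20) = (o - 5)*(o + 3)*(o - 4)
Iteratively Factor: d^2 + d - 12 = (d + 4)*(d - 3)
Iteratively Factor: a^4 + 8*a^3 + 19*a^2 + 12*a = (a + 4)*(a^3 + 4*a^2 + 3*a) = (a + 3)*(a + 4)*(a^2 + a) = (a + 1)*(a + 3)*(a + 4)*(a)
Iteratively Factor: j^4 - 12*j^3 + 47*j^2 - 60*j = (j - 4)*(j^3 - 8*j^2 + 15*j) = j*(j - 4)*(j^2 - 8*j + 15) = j*(j - 5)*(j - 4)*(j - 3)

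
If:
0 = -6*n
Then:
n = 0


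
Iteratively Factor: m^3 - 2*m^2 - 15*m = (m)*(m^2 - 2*m - 15) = m*(m + 3)*(m - 5)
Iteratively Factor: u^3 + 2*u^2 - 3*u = (u - 1)*(u^2 + 3*u) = u*(u - 1)*(u + 3)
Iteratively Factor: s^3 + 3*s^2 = (s + 3)*(s^2) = s*(s + 3)*(s)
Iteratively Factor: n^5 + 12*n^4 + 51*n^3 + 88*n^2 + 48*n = (n + 4)*(n^4 + 8*n^3 + 19*n^2 + 12*n) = (n + 4)^2*(n^3 + 4*n^2 + 3*n) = (n + 3)*(n + 4)^2*(n^2 + n) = n*(n + 3)*(n + 4)^2*(n + 1)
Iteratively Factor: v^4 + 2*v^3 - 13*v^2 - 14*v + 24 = (v + 2)*(v^3 - 13*v + 12) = (v - 1)*(v + 2)*(v^2 + v - 12) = (v - 3)*(v - 1)*(v + 2)*(v + 4)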